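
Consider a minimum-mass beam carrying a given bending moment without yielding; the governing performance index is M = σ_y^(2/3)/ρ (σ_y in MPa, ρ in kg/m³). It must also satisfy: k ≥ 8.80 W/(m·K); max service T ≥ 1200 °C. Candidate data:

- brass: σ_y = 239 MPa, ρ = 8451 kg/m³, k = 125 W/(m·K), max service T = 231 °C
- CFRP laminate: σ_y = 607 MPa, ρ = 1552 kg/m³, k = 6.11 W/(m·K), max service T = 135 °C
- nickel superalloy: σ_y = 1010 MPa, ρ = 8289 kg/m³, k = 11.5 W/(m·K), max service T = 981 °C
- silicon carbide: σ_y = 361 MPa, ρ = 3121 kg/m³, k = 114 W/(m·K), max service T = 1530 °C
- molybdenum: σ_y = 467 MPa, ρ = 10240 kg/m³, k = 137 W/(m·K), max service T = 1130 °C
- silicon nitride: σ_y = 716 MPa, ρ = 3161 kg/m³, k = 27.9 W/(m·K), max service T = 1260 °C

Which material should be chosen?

Screen on constraints: k ≥ 8.80 W/(m·K); max service T ≥ 1200 °C. Survivors: silicon carbide, silicon nitride.
Per-candidate index values:
  silicon nitride: M = 25.3×10⁻³
  silicon carbide: M = 16.2×10⁻³
The maximum is for silicon nitride.

silicon nitride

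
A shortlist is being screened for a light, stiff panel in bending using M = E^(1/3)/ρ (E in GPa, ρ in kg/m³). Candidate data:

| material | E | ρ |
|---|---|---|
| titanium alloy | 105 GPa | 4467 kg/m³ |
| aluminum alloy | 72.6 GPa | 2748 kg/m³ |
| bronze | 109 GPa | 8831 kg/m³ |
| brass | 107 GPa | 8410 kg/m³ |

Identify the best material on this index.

aluminum alloy

Evaluate M for each candidate:
  aluminum alloy: M = 1.52×10⁻³
  titanium alloy: M = 1.06×10⁻³
  brass: M = 0.565×10⁻³
  bronze: M = 0.541×10⁻³
The maximum is for aluminum alloy.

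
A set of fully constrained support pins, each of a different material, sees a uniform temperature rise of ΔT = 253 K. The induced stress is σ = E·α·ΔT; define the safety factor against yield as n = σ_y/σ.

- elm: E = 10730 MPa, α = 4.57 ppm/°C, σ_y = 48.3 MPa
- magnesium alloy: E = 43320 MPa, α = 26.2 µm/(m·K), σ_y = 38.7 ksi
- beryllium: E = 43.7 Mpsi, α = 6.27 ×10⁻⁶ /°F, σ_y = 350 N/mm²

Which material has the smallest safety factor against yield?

beryllium

In consistent units (E in GPa, α in ×10⁻⁶/K, σ_y in MPa):
  elm: E = 10.73, α = 4.57, σ_y = 48.30 → σ = 12.4 MPa, n = 3.89
  magnesium alloy: E = 43.32, α = 26.2, σ_y = 266.8 → σ = 287 MPa, n = 0.929
  beryllium: E = 301.3, α = 11.3, σ_y = 350.0 → σ = 860 MPa, n = 0.407
The minimum is beryllium at n = 0.407.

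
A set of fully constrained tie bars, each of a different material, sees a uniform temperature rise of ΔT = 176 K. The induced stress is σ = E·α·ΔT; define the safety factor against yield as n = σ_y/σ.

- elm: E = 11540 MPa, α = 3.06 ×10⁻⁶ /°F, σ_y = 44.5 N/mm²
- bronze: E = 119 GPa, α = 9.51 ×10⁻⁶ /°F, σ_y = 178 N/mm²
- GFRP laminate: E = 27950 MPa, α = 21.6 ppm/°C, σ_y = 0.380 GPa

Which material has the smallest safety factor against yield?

Converting E to GPa, α to ×10⁻⁶/K, σ_y to MPa, then σ and n for each:
  elm: E = 11.54, α = 5.51, σ_y = 44.50 → σ = 11.2 MPa, n = 3.98
  bronze: E = 119.0, α = 17.1, σ_y = 178.0 → σ = 359 MPa, n = 0.496
  GFRP laminate: E = 27.95, α = 21.6, σ_y = 380.0 → σ = 106 MPa, n = 3.58
Smallest n: bronze with n = 0.496.

bronze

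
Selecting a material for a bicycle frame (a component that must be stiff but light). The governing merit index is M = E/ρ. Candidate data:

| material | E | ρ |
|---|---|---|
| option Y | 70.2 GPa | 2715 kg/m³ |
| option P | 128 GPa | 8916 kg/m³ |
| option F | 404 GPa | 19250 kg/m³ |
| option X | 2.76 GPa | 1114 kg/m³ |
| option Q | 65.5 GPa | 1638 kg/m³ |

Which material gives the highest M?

Computing M directly (units already consistent):
  option Q: M = 40.0 MN·m/kg
  option Y: M = 25.9 MN·m/kg
  option F: M = 21.0 MN·m/kg
  option P: M = 14.4 MN·m/kg
  option X: M = 2.48 MN·m/kg
Option Q has the largest M.

option Q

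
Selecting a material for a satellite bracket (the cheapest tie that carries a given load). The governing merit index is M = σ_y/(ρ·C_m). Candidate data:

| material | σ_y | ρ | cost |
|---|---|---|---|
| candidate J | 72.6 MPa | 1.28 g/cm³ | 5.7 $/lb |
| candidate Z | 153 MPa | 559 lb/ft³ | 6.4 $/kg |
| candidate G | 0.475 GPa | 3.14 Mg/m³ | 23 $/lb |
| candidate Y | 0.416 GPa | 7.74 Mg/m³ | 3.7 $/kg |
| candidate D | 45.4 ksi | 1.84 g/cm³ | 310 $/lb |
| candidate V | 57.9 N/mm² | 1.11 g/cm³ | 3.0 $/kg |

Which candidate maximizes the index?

In SI units:
  candidate J: σ_y = 72.60 MPa, ρ = 1280 kg/m³, cost = 12.57 $/kg
  candidate Z: σ_y = 153.0 MPa, ρ = 8954 kg/m³, cost = 6.400 $/kg
  candidate G: σ_y = 475.0 MPa, ρ = 3140 kg/m³, cost = 50.71 $/kg
  candidate Y: σ_y = 416.0 MPa, ρ = 7740 kg/m³, cost = 3.700 $/kg
  candidate D: σ_y = 313.0 MPa, ρ = 1840 kg/m³, cost = 683.4 $/kg
  candidate V: σ_y = 57.90 MPa, ρ = 1110 kg/m³, cost = 3.000 $/kg
  candidate V: M = 17.4 kN·m per $
  candidate Y: M = 14.5 kN·m per $
  candidate J: M = 4.51 kN·m per $
  candidate G: M = 2.98 kN·m per $
  candidate Z: M = 2.67 kN·m per $
  candidate D: M = 0.249 kN·m per $
The maximum is for candidate V.

candidate V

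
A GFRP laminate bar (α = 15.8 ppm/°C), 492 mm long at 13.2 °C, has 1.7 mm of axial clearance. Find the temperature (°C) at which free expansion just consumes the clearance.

α·L₀·ΔT = 1.7 mm ⇒ ΔT = 1.7 / (15.8×10⁻⁶ × 492.0) = 218.7 K.
T = 13.2 + 218.7 = 231.9 °C.

232 °C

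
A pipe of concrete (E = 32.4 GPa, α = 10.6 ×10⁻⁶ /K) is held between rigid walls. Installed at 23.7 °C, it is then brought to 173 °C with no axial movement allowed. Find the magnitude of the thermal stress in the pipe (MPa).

51.3 MPa

ΔT = 149.3 K. Constrained thermal stress σ = E·α·ΔT = 32.40×10³ MPa × 10.6×10⁻⁶ × 149.3 = 51.3 MPa (compressive).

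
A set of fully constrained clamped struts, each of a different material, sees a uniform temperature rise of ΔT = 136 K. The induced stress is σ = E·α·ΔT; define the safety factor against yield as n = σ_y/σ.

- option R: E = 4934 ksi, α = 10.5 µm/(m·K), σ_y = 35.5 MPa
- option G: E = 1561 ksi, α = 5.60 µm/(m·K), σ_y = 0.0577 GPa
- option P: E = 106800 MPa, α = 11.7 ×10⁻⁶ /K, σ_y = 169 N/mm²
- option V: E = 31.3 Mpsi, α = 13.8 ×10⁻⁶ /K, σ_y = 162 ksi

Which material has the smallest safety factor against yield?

option R

In consistent units (E in GPa, α in ×10⁻⁶/K, σ_y in MPa):
  option R: E = 34.02, α = 10.5, σ_y = 35.50 → σ = 48.6 MPa, n = 0.731
  option G: E = 10.76, α = 5.60, σ_y = 57.70 → σ = 8.20 MPa, n = 7.04
  option P: E = 106.8, α = 11.7, σ_y = 169.0 → σ = 170 MPa, n = 0.994
  option V: E = 215.8, α = 13.8, σ_y = 1117 → σ = 405 MPa, n = 2.76
Smallest n: option R with n = 0.731.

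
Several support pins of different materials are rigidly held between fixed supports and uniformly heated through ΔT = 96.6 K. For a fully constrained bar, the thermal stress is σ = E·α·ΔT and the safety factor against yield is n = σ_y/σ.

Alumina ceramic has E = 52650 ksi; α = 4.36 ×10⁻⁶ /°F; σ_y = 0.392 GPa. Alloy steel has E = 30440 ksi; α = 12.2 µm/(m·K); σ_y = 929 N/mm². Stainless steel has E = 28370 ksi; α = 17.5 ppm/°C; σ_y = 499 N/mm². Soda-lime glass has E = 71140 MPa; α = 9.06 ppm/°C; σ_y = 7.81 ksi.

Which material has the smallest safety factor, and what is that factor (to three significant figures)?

soda-lime glass, n = 0.865

Converting E to GPa, α to ×10⁻⁶/K, σ_y to MPa, then σ and n for each:
  alumina ceramic: E = 363.0, α = 7.85, σ_y = 392.0 → σ = 275 MPa, n = 1.42
  alloy steel: E = 209.9, α = 12.2, σ_y = 929.0 → σ = 247 MPa, n = 3.76
  stainless steel: E = 195.6, α = 17.5, σ_y = 499.0 → σ = 331 MPa, n = 1.51
  soda-lime glass: E = 71.14, α = 9.06, σ_y = 53.85 → σ = 62.3 MPa, n = 0.865
The minimum is soda-lime glass at n = 0.865.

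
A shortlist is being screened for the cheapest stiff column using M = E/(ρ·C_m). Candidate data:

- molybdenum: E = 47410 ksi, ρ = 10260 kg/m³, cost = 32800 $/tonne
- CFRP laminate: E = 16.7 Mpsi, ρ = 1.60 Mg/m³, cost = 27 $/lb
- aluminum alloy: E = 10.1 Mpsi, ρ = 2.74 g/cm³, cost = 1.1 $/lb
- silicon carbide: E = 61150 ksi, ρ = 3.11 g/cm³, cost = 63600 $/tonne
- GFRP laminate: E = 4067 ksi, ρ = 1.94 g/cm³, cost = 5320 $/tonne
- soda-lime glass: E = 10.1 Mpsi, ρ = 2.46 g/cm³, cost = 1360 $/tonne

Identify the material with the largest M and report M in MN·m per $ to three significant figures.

Putting every candidate on a common basis:
  molybdenum: E = 326.9 GPa, ρ = 10260 kg/m³, cost = 32.80 $/kg
  CFRP laminate: E = 115.1 GPa, ρ = 1600 kg/m³, cost = 59.52 $/kg
  aluminum alloy: E = 69.64 GPa, ρ = 2740 kg/m³, cost = 2.425 $/kg
  silicon carbide: E = 421.6 GPa, ρ = 3110 kg/m³, cost = 63.60 $/kg
  GFRP laminate: E = 28.04 GPa, ρ = 1940 kg/m³, cost = 5.320 $/kg
  soda-lime glass: E = 69.64 GPa, ρ = 2460 kg/m³, cost = 1.360 $/kg
  soda-lime glass: M = 20.8 MN·m per $
  aluminum alloy: M = 10.5 MN·m per $
  GFRP laminate: M = 2.72 MN·m per $
  silicon carbide: M = 2.13 MN·m per $
  CFRP laminate: M = 1.21 MN·m per $
  molybdenum: M = 0.971 MN·m per $
Soda-lime glass ranks first.

soda-lime glass, M = 20.8 MN·m per $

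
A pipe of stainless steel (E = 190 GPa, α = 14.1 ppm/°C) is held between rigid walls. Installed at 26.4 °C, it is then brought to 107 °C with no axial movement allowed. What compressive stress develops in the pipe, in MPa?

216 MPa

ΔT = 80.60 K. Constrained thermal stress σ = E·α·ΔT = 190.0×10³ MPa × 14.1×10⁻⁶ × 80.60 = 216 MPa (compressive).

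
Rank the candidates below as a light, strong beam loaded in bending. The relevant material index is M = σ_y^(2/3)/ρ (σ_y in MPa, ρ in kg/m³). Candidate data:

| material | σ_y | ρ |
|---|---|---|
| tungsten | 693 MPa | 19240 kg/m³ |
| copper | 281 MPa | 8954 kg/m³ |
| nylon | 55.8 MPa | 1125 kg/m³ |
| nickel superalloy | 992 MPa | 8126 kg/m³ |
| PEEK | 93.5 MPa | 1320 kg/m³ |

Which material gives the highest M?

Computing M directly (units already consistent):
  PEEK: M = 15.6×10⁻³
  nylon: M = 13.0×10⁻³
  nickel superalloy: M = 12.2×10⁻³
  copper: M = 4.79×10⁻³
  tungsten: M = 4.07×10⁻³
PEEK ranks first.

PEEK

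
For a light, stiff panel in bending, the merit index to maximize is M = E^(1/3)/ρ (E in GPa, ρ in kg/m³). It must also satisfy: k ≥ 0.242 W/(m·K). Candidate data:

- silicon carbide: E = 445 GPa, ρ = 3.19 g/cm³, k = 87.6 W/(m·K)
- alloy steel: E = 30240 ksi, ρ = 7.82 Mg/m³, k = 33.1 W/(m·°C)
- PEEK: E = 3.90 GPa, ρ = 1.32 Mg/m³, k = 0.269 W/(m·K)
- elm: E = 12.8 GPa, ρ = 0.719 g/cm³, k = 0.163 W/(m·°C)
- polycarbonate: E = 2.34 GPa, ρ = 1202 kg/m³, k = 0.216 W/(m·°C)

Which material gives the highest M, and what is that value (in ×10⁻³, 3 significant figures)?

silicon carbide, M = 2.39×10⁻³

Screen on constraints: k ≥ 0.242 W/(m·K). Survivors: silicon carbide, alloy steel, PEEK.
Normalizing units and computing the index:
  silicon carbide: E = 445.0 GPa, ρ = 3190 kg/m³
  alloy steel: E = 208.5 GPa, ρ = 7820 kg/m³
  PEEK: E = 3.900 GPa, ρ = 1320 kg/m³
  silicon carbide: M = 2.39×10⁻³
  PEEK: M = 1.19×10⁻³
  alloy steel: M = 0.758×10⁻³
The maximum is for silicon carbide.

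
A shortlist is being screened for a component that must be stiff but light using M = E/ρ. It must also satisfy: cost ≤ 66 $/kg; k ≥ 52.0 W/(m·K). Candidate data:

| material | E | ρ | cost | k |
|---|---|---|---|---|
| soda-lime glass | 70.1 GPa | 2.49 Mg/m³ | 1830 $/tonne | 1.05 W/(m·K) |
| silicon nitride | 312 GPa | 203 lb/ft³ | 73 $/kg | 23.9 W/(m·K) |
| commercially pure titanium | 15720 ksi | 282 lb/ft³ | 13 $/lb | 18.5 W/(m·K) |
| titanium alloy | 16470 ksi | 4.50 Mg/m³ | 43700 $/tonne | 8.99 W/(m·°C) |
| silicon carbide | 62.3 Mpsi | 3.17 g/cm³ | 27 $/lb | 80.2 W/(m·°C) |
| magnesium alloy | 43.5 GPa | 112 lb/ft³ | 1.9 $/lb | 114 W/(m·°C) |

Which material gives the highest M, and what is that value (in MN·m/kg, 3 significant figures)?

Screen on constraints: cost ≤ 66 $/kg; k ≥ 52.0 W/(m·K). Survivors: silicon carbide, magnesium alloy.
Normalizing units and computing the index:
  silicon carbide: E = 429.5 GPa, ρ = 3170 kg/m³
  magnesium alloy: E = 43.50 GPa, ρ = 1794 kg/m³
  silicon carbide: M = 136 MN·m/kg
  magnesium alloy: M = 24.2 MN·m/kg
Silicon carbide ranks first.

silicon carbide, M = 136 MN·m/kg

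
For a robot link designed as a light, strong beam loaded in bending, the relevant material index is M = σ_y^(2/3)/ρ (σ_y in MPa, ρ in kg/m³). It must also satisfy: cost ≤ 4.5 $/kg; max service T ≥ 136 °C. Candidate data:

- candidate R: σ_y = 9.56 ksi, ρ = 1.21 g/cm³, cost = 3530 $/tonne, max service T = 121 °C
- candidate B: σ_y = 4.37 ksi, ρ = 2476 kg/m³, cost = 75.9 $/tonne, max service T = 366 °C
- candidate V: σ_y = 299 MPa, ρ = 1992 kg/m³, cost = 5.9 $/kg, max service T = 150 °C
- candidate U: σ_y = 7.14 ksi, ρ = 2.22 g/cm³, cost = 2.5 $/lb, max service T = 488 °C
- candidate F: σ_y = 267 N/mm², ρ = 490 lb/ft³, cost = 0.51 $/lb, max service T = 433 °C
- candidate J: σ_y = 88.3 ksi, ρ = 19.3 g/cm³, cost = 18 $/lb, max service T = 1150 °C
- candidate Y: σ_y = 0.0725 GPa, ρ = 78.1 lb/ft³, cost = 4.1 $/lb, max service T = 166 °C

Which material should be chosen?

candidate F

Screen on constraints: cost ≤ 4.5 $/kg; max service T ≥ 136 °C. Survivors: candidate B, candidate F.
In SI units:
  candidate B: σ_y = 30.13 MPa, ρ = 2476 kg/m³
  candidate F: σ_y = 267.0 MPa, ρ = 7849 kg/m³
  candidate F: M = 5.28×10⁻³
  candidate B: M = 3.91×10⁻³
Candidate F ranks first.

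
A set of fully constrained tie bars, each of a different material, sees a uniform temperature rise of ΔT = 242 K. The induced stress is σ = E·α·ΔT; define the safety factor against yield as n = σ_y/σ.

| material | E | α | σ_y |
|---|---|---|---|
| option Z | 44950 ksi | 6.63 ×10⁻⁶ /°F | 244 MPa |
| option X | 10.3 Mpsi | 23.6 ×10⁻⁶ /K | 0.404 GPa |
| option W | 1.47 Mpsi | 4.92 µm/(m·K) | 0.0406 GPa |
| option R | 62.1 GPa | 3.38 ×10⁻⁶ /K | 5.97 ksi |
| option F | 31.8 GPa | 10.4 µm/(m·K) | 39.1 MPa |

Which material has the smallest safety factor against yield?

With everything in SI (GPa, ×10⁻⁶/K, MPa):
  option Z: E = 309.9, α = 11.9, σ_y = 244.0 → σ = 895 MPa, n = 0.273
  option X: E = 71.02, α = 23.6, σ_y = 404.0 → σ = 406 MPa, n = 0.996
  option W: E = 10.14, α = 4.92, σ_y = 40.60 → σ = 12.1 MPa, n = 3.36
  option R: E = 62.10, α = 3.38, σ_y = 41.16 → σ = 50.8 MPa, n = 0.810
  option F: E = 31.80, α = 10.4, σ_y = 39.10 → σ = 80.0 MPa, n = 0.489
The minimum is option Z at n = 0.273.

option Z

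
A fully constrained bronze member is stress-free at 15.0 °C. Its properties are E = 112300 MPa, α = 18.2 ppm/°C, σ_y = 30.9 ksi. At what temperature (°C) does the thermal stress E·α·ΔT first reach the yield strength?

E = 112300 MPa = 112.3 GPa.
σ_y = 30.9 ksi = 213.0 MPa.
E·α·ΔT = 213.0 MPa ⇒ ΔT = 213.0 / (112.3×10³ × 18.2×10⁻⁶) = 104.2 K.
T = 15.0 + 104.2 = 119.2 °C.

119 °C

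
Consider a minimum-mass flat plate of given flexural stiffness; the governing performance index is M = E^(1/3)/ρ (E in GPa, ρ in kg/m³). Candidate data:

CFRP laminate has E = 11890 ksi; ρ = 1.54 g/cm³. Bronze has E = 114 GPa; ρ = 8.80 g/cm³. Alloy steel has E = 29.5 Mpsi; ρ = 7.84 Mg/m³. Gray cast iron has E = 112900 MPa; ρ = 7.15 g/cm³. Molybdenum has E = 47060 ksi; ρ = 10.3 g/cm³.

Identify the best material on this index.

Convert each candidate to consistent units, then evaluate M:
  CFRP laminate: E = 81.98 GPa, ρ = 1540 kg/m³
  bronze: E = 114.0 GPa, ρ = 8800 kg/m³
  alloy steel: E = 203.4 GPa, ρ = 7840 kg/m³
  gray cast iron: E = 112.9 GPa, ρ = 7150 kg/m³
  molybdenum: E = 324.5 GPa, ρ = 10300 kg/m³
  CFRP laminate: M = 2.82×10⁻³
  alloy steel: M = 0.750×10⁻³
  gray cast iron: M = 0.676×10⁻³
  molybdenum: M = 0.667×10⁻³
  bronze: M = 0.551×10⁻³
Highest index: CFRP laminate.

CFRP laminate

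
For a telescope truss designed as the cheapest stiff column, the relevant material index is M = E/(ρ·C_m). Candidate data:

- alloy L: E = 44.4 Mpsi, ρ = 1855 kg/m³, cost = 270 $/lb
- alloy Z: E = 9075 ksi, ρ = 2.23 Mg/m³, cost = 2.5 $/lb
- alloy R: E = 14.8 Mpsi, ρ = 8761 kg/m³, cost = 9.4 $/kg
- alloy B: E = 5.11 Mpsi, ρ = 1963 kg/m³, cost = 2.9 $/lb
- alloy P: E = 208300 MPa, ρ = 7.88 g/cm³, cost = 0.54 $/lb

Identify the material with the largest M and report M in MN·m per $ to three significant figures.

alloy P, M = 22.2 MN·m per $

Convert each candidate to consistent units, then evaluate M:
  alloy L: E = 306.1 GPa, ρ = 1855 kg/m³, cost = 595.2 $/kg
  alloy Z: E = 62.57 GPa, ρ = 2230 kg/m³, cost = 5.511 $/kg
  alloy R: E = 102.0 GPa, ρ = 8761 kg/m³, cost = 9.400 $/kg
  alloy B: E = 35.23 GPa, ρ = 1963 kg/m³, cost = 6.393 $/kg
  alloy P: E = 208.3 GPa, ρ = 7880 kg/m³, cost = 1.190 $/kg
  alloy P: M = 22.2 MN·m per $
  alloy Z: M = 5.09 MN·m per $
  alloy B: M = 2.81 MN·m per $
  alloy R: M = 1.24 MN·m per $
  alloy L: M = 0.277 MN·m per $
Highest index: alloy P.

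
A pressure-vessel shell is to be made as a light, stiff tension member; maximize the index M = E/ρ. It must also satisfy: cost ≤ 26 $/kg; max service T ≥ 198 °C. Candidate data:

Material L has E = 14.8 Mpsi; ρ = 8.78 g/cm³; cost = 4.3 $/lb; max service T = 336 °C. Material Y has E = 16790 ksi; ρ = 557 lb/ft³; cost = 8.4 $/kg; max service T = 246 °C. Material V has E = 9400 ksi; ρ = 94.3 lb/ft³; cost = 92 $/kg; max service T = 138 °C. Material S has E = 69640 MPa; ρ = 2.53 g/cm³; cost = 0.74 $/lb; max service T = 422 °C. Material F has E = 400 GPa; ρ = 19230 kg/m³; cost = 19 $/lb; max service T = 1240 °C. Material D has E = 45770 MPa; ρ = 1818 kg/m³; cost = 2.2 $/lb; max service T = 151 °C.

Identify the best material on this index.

Screen on constraints: cost ≤ 26 $/kg; max service T ≥ 198 °C. Survivors: material L, material Y, material S.
Convert each candidate to consistent units, then evaluate M:
  material L: E = 102.0 GPa, ρ = 8780 kg/m³
  material Y: E = 115.8 GPa, ρ = 8922 kg/m³
  material S: E = 69.64 GPa, ρ = 2530 kg/m³
  material S: M = 27.5 MN·m/kg
  material Y: M = 13.0 MN·m/kg
  material L: M = 11.6 MN·m/kg
Highest index: material S.

material S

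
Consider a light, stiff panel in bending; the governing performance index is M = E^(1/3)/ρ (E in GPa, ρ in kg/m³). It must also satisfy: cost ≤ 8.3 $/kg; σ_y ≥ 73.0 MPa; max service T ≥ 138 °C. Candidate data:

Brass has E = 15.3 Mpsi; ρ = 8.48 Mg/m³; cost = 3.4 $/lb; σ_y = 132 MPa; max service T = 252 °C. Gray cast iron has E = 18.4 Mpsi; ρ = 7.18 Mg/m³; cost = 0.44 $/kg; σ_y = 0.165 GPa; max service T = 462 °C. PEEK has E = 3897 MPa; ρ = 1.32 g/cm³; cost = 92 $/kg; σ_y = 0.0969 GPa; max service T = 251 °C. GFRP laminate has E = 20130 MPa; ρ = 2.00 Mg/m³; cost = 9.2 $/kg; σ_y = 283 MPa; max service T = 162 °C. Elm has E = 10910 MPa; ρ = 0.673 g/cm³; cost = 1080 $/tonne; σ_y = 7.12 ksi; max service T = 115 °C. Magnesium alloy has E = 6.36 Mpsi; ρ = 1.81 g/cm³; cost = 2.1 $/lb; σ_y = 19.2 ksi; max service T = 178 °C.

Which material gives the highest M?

Screen on constraints: cost ≤ 8.3 $/kg; σ_y ≥ 73.0 MPa; max service T ≥ 138 °C. Survivors: brass, gray cast iron, magnesium alloy.
After converting to SI:
  brass: E = 105.5 GPa, ρ = 8480 kg/m³
  gray cast iron: E = 126.9 GPa, ρ = 7180 kg/m³
  magnesium alloy: E = 43.85 GPa, ρ = 1810 kg/m³
  magnesium alloy: M = 1.95×10⁻³
  gray cast iron: M = 0.700×10⁻³
  brass: M = 0.557×10⁻³
Magnesium alloy ranks first.

magnesium alloy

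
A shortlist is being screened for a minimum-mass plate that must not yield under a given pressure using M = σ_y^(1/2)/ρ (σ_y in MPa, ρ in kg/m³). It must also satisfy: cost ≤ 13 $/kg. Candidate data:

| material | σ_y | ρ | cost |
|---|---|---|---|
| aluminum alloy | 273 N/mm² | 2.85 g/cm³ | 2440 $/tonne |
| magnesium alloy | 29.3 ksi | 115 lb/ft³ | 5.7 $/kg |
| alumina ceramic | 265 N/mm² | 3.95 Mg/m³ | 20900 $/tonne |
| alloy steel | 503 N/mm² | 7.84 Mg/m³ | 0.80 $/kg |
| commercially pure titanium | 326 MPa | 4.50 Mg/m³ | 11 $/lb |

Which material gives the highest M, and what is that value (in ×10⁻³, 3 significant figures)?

magnesium alloy, M = 7.72×10⁻³

Screen on constraints: cost ≤ 13 $/kg. Survivors: aluminum alloy, magnesium alloy, alloy steel.
In SI units:
  aluminum alloy: σ_y = 273.0 MPa, ρ = 2850 kg/m³
  magnesium alloy: σ_y = 202.0 MPa, ρ = 1842 kg/m³
  alloy steel: σ_y = 503.0 MPa, ρ = 7840 kg/m³
  magnesium alloy: M = 7.72×10⁻³
  aluminum alloy: M = 5.80×10⁻³
  alloy steel: M = 2.86×10⁻³
Highest index: magnesium alloy.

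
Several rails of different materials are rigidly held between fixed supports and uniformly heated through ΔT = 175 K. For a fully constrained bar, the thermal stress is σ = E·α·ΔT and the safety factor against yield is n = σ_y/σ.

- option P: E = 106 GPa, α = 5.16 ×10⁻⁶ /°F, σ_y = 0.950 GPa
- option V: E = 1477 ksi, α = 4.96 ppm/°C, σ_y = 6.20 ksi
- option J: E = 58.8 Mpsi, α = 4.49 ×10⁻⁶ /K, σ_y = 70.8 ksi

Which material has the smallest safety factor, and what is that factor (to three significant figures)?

option J, n = 1.53

In consistent units (E in GPa, α in ×10⁻⁶/K, σ_y in MPa):
  option P: E = 106.0, α = 9.29, σ_y = 950.0 → σ = 172 MPa, n = 5.51
  option V: E = 10.18, α = 4.96, σ_y = 42.75 → σ = 8.84 MPa, n = 4.84
  option J: E = 405.4, α = 4.49, σ_y = 488.1 → σ = 319 MPa, n = 1.53
Option J has the lowest safety factor, n = 1.53.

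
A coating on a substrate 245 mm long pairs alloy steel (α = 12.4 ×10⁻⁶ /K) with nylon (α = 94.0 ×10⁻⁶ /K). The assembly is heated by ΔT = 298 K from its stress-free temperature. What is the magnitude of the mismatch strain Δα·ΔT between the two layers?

0.0243

Δα = |12.4 − 94.0|×10⁻⁶/K = 81.6×10⁻⁶/K.
Mismatch strain = Δα·ΔT = 81.6×10⁻⁶ × 298.0 = 0.0243.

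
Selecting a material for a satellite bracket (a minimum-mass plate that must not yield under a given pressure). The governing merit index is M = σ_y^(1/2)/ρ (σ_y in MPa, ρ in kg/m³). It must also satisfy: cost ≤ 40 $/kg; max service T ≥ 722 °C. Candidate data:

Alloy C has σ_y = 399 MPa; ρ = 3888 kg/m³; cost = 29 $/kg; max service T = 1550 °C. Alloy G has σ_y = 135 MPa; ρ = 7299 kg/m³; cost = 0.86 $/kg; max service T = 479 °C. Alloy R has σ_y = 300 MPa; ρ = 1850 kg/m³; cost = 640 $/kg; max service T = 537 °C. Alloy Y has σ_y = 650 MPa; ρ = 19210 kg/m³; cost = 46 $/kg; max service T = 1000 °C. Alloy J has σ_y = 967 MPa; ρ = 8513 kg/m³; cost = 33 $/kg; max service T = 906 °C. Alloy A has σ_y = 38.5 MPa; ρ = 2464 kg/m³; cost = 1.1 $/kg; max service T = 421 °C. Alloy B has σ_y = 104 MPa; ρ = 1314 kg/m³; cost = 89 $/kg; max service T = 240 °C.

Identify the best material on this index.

alloy C

Screen on constraints: cost ≤ 40 $/kg; max service T ≥ 722 °C. Survivors: alloy C, alloy J.
Evaluate M for each candidate:
  alloy C: M = 5.14×10⁻³
  alloy J: M = 3.65×10⁻³
Alloy C ranks first.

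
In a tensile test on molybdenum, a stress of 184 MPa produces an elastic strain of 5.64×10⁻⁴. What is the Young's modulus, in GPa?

E = σ/ε = 184 MPa / 5.64×10⁻⁴ = 326200 MPa = 326 GPa.

326 GPa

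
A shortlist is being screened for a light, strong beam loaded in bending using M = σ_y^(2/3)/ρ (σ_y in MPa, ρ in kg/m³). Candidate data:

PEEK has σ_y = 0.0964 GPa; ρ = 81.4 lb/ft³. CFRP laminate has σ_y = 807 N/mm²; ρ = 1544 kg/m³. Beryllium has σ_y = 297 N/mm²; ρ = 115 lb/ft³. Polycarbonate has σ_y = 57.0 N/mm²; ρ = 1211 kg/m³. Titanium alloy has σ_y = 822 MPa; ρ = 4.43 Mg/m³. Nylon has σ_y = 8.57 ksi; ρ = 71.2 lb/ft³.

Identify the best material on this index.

Normalizing units and computing the index:
  PEEK: σ_y = 96.40 MPa, ρ = 1304 kg/m³
  CFRP laminate: σ_y = 807.0 MPa, ρ = 1544 kg/m³
  beryllium: σ_y = 297.0 MPa, ρ = 1842 kg/m³
  polycarbonate: σ_y = 57.00 MPa, ρ = 1211 kg/m³
  titanium alloy: σ_y = 822.0 MPa, ρ = 4430 kg/m³
  nylon: σ_y = 59.09 MPa, ρ = 1141 kg/m³
  CFRP laminate: M = 56.1×10⁻³
  beryllium: M = 24.2×10⁻³
  titanium alloy: M = 19.8×10⁻³
  PEEK: M = 16.1×10⁻³
  nylon: M = 13.3×10⁻³
  polycarbonate: M = 12.2×10⁻³
Highest index: CFRP laminate.

CFRP laminate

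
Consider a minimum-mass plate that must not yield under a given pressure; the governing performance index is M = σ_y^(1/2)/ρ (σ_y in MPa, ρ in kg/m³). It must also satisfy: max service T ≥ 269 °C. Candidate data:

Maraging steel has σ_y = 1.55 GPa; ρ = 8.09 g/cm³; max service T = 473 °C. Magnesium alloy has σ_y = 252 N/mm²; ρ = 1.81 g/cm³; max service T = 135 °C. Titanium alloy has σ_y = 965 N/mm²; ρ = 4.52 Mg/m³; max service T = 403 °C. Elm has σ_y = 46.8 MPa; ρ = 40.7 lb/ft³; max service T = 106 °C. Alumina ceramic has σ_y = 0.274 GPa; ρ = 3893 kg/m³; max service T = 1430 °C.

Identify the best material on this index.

Screen on constraints: max service T ≥ 269 °C. Survivors: maraging steel, titanium alloy, alumina ceramic.
Putting every candidate on a common basis:
  maraging steel: σ_y = 1550 MPa, ρ = 8090 kg/m³
  titanium alloy: σ_y = 965.0 MPa, ρ = 4520 kg/m³
  alumina ceramic: σ_y = 274.0 MPa, ρ = 3893 kg/m³
  titanium alloy: M = 6.87×10⁻³
  maraging steel: M = 4.87×10⁻³
  alumina ceramic: M = 4.25×10⁻³
The maximum is for titanium alloy.

titanium alloy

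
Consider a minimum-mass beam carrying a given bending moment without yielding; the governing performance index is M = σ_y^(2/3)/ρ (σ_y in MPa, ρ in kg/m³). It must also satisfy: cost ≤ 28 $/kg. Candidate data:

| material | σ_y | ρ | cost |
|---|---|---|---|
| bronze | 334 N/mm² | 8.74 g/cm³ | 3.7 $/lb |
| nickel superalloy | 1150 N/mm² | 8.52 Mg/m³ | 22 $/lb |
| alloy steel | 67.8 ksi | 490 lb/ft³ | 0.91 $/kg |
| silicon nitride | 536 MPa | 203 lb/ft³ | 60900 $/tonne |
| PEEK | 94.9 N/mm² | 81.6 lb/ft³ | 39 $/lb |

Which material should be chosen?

Screen on constraints: cost ≤ 28 $/kg. Survivors: bronze, alloy steel.
In SI units:
  bronze: σ_y = 334.0 MPa, ρ = 8740 kg/m³
  alloy steel: σ_y = 467.5 MPa, ρ = 7849 kg/m³
  alloy steel: M = 7.67×10⁻³
  bronze: M = 5.51×10⁻³
Alloy steel ranks first.

alloy steel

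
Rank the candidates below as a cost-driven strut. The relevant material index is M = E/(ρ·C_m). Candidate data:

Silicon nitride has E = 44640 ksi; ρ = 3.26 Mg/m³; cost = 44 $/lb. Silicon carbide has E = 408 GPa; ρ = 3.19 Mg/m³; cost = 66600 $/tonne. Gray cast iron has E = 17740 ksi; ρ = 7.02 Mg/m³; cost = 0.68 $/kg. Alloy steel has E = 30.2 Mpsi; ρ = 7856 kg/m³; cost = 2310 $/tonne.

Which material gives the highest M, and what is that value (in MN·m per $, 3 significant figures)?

Normalizing units and computing the index:
  silicon nitride: E = 307.8 GPa, ρ = 3260 kg/m³, cost = 97.00 $/kg
  silicon carbide: E = 408.0 GPa, ρ = 3190 kg/m³, cost = 66.60 $/kg
  gray cast iron: E = 122.3 GPa, ρ = 7020 kg/m³, cost = 0.6800 $/kg
  alloy steel: E = 208.2 GPa, ρ = 7856 kg/m³, cost = 2.310 $/kg
  gray cast iron: M = 25.6 MN·m per $
  alloy steel: M = 11.5 MN·m per $
  silicon carbide: M = 1.92 MN·m per $
  silicon nitride: M = 0.973 MN·m per $
The maximum is for gray cast iron.

gray cast iron, M = 25.6 MN·m per $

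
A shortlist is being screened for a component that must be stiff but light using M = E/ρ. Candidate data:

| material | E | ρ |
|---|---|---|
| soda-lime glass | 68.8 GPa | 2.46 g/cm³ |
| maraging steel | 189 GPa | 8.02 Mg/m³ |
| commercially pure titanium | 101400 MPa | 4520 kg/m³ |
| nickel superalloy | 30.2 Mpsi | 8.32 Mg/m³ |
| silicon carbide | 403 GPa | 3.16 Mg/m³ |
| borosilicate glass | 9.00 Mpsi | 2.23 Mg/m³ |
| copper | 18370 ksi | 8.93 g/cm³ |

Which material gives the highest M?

silicon carbide

After converting to SI:
  soda-lime glass: E = 68.80 GPa, ρ = 2460 kg/m³
  maraging steel: E = 189.0 GPa, ρ = 8020 kg/m³
  commercially pure titanium: E = 101.4 GPa, ρ = 4520 kg/m³
  nickel superalloy: E = 208.2 GPa, ρ = 8320 kg/m³
  silicon carbide: E = 403.0 GPa, ρ = 3160 kg/m³
  borosilicate glass: E = 62.05 GPa, ρ = 2230 kg/m³
  copper: E = 126.7 GPa, ρ = 8930 kg/m³
  silicon carbide: M = 128 MN·m/kg
  soda-lime glass: M = 28.0 MN·m/kg
  borosilicate glass: M = 27.8 MN·m/kg
  nickel superalloy: M = 25.0 MN·m/kg
  maraging steel: M = 23.6 MN·m/kg
  commercially pure titanium: M = 22.4 MN·m/kg
  copper: M = 14.2 MN·m/kg
Silicon carbide has the largest M.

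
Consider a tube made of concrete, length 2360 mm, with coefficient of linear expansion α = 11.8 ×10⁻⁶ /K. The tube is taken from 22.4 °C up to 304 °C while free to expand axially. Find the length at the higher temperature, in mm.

2367.8 mm

ΔT = 304 − 22.4 = 281.6 K.
ΔL = α·L₀·ΔT = 11.8×10⁻⁶ × 2360 mm × 281.6 K = 7.84 mm.
L = L₀ + ΔL = 2360 + 7.84 = 2367.8 mm.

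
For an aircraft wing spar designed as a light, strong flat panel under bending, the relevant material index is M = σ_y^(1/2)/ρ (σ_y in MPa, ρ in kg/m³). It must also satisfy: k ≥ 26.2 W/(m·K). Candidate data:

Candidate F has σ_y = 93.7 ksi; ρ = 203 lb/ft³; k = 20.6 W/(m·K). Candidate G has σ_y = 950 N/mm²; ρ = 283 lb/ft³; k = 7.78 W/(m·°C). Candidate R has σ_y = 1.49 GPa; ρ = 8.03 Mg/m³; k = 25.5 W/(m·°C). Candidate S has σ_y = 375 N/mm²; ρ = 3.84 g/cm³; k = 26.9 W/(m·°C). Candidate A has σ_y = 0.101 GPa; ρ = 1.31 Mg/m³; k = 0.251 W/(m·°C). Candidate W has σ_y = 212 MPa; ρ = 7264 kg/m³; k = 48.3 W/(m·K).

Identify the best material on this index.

candidate S

Screen on constraints: k ≥ 26.2 W/(m·K). Survivors: candidate S, candidate W.
Convert each candidate to consistent units, then evaluate M:
  candidate S: σ_y = 375.0 MPa, ρ = 3840 kg/m³
  candidate W: σ_y = 212.0 MPa, ρ = 7264 kg/m³
  candidate S: M = 5.04×10⁻³
  candidate W: M = 2.00×10⁻³
The maximum is for candidate S.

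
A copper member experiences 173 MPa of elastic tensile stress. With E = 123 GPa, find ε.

ε = σ/E = 173 / 123000 = 1.41×10⁻³.

1.41×10⁻³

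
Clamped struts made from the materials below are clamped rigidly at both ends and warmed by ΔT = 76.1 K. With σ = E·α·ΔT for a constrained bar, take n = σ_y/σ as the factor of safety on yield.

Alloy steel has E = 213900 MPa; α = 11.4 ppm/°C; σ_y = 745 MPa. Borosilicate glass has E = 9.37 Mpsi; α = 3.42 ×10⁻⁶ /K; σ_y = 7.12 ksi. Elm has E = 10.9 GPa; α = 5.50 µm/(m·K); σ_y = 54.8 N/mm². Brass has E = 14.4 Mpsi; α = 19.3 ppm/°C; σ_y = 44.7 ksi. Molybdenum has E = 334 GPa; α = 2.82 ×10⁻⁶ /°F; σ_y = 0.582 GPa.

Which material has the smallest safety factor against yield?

With everything in SI (GPa, ×10⁻⁶/K, MPa):
  alloy steel: E = 213.9, α = 11.4, σ_y = 745.0 → σ = 186 MPa, n = 4.01
  borosilicate glass: E = 64.60, α = 3.42, σ_y = 49.09 → σ = 16.8 MPa, n = 2.92
  elm: E = 10.90, α = 5.50, σ_y = 54.80 → σ = 4.56 MPa, n = 12.0
  brass: E = 99.28, α = 19.3, σ_y = 308.2 → σ = 146 MPa, n = 2.11
  molybdenum: E = 334.0, α = 5.08, σ_y = 582.0 → σ = 129 MPa, n = 4.51
Brass has the lowest safety factor, n = 2.11.

brass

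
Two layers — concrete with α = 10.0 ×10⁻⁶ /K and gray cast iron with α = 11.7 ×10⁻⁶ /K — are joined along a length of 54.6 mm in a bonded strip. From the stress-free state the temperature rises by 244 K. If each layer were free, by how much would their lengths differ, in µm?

Δα = |10.0 − 11.7|×10⁻⁶/K = 1.70×10⁻⁶/K.
ΔL_mismatch = Δα·L·ΔT = 1.70×10⁻⁶ × 54.6 mm × 244.0 K = 22.6 µm.

22.6 µm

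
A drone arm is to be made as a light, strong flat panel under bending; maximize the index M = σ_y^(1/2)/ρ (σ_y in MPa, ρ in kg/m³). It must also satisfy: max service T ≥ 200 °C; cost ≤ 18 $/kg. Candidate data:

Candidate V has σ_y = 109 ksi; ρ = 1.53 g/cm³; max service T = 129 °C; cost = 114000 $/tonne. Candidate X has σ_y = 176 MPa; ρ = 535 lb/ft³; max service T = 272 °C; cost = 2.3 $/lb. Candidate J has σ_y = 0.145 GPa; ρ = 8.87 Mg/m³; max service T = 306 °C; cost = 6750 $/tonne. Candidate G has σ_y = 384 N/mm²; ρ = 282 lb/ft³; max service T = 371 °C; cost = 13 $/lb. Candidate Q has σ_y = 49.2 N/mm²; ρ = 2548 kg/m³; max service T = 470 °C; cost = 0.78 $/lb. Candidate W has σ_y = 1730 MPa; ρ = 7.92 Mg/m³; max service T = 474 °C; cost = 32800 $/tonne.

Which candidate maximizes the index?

Screen on constraints: max service T ≥ 200 °C; cost ≤ 18 $/kg. Survivors: candidate X, candidate J, candidate Q.
In SI units:
  candidate X: σ_y = 176.0 MPa, ρ = 8570 kg/m³
  candidate J: σ_y = 145.0 MPa, ρ = 8870 kg/m³
  candidate Q: σ_y = 49.20 MPa, ρ = 2548 kg/m³
  candidate Q: M = 2.75×10⁻³
  candidate X: M = 1.55×10⁻³
  candidate J: M = 1.36×10⁻³
Candidate Q ranks first.

candidate Q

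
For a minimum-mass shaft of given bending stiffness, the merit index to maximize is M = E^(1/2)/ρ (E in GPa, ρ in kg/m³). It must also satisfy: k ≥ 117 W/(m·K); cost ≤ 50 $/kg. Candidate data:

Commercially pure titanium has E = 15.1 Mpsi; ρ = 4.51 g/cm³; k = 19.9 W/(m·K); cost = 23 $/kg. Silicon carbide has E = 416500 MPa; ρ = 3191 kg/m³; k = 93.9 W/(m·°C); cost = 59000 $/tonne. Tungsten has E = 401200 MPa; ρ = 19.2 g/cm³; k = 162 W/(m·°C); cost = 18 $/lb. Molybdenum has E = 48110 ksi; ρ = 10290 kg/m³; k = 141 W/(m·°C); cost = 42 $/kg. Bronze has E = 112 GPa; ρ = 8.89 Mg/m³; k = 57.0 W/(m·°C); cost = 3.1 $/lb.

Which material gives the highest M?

Screen on constraints: k ≥ 117 W/(m·K); cost ≤ 50 $/kg. Survivors: tungsten, molybdenum.
In SI units:
  tungsten: E = 401.2 GPa, ρ = 19200 kg/m³
  molybdenum: E = 331.7 GPa, ρ = 10290 kg/m³
  molybdenum: M = 1.77×10⁻³
  tungsten: M = 1.04×10⁻³
Molybdenum ranks first.

molybdenum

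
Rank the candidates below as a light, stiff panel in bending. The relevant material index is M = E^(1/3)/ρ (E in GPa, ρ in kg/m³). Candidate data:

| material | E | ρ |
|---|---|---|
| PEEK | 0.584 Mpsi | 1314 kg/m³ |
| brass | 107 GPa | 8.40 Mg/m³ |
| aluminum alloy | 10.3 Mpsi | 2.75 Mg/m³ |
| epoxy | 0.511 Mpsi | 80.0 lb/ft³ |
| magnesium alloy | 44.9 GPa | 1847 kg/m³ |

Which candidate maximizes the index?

magnesium alloy

Putting every candidate on a common basis:
  PEEK: E = 4.027 GPa, ρ = 1314 kg/m³
  brass: E = 107.0 GPa, ρ = 8400 kg/m³
  aluminum alloy: E = 71.02 GPa, ρ = 2750 kg/m³
  epoxy: E = 3.523 GPa, ρ = 1281 kg/m³
  magnesium alloy: E = 44.90 GPa, ρ = 1847 kg/m³
  magnesium alloy: M = 1.92×10⁻³
  aluminum alloy: M = 1.51×10⁻³
  PEEK: M = 1.21×10⁻³
  epoxy: M = 1.19×10⁻³
  brass: M = 0.565×10⁻³
Highest index: magnesium alloy.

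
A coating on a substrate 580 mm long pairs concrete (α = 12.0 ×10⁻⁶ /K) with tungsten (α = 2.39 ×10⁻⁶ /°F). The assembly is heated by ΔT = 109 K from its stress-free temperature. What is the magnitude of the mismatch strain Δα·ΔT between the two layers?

8.39×10⁻⁴

tungsten: α = 2.39×10⁻⁶/°F × 9/5 = 4.30×10⁻⁶/K.
Δα = |12.0 − 4.30|×10⁻⁶/K = 7.70×10⁻⁶/K.
Mismatch strain = Δα·ΔT = 7.70×10⁻⁶ × 109.0 = 8.39×10⁻⁴.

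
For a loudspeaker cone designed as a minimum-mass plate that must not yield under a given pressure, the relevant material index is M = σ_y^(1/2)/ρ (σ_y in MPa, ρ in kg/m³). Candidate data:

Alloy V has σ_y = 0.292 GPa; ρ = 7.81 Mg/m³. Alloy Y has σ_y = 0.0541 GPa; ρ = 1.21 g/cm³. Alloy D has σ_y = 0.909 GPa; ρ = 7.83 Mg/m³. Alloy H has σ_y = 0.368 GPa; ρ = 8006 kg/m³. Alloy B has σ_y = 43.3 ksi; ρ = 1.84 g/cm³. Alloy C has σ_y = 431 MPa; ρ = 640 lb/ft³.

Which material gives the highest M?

After converting to SI:
  alloy V: σ_y = 292.0 MPa, ρ = 7810 kg/m³
  alloy Y: σ_y = 54.10 MPa, ρ = 1210 kg/m³
  alloy D: σ_y = 909.0 MPa, ρ = 7830 kg/m³
  alloy H: σ_y = 368.0 MPa, ρ = 8006 kg/m³
  alloy B: σ_y = 298.5 MPa, ρ = 1840 kg/m³
  alloy C: σ_y = 431.0 MPa, ρ = 10250 kg/m³
  alloy B: M = 9.39×10⁻³
  alloy Y: M = 6.08×10⁻³
  alloy D: M = 3.85×10⁻³
  alloy H: M = 2.40×10⁻³
  alloy V: M = 2.19×10⁻³
  alloy C: M = 2.03×10⁻³
Highest index: alloy B.

alloy B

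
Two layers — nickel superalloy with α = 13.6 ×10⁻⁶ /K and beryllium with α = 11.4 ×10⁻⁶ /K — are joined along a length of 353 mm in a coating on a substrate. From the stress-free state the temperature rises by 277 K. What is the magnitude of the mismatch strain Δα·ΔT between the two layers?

Δα = |13.6 − 11.4|×10⁻⁶/K = 2.20×10⁻⁶/K.
Mismatch strain = Δα·ΔT = 2.20×10⁻⁶ × 277.0 = 6.09×10⁻⁴.

6.09×10⁻⁴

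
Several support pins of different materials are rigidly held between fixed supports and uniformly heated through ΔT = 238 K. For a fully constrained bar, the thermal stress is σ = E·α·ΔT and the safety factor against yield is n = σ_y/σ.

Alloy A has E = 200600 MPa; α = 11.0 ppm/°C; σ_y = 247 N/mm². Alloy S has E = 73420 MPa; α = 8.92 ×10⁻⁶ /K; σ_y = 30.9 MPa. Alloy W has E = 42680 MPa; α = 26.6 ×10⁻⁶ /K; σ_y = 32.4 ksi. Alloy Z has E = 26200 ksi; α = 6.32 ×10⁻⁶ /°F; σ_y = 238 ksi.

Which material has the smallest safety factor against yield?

In consistent units (E in GPa, α in ×10⁻⁶/K, σ_y in MPa):
  alloy A: E = 200.6, α = 11.0, σ_y = 247.0 → σ = 525 MPa, n = 0.470
  alloy S: E = 73.42, α = 8.92, σ_y = 30.90 → σ = 156 MPa, n = 0.198
  alloy W: E = 42.68, α = 26.6, σ_y = 223.4 → σ = 270 MPa, n = 0.827
  alloy Z: E = 180.6, α = 11.4, σ_y = 1641 → σ = 489 MPa, n = 3.36
The minimum is alloy S at n = 0.198.

alloy S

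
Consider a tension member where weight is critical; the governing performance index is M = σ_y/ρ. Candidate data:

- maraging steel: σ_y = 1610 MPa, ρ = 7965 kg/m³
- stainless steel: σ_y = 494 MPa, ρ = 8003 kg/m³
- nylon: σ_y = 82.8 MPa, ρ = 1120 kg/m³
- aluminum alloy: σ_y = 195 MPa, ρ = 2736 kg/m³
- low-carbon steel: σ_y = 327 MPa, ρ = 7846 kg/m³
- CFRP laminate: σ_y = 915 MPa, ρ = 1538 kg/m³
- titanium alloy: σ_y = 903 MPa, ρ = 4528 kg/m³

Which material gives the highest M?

Evaluate M for each candidate:
  CFRP laminate: M = 595 kN·m/kg
  maraging steel: M = 202 kN·m/kg
  titanium alloy: M = 199 kN·m/kg
  nylon: M = 73.9 kN·m/kg
  aluminum alloy: M = 71.3 kN·m/kg
  stainless steel: M = 61.7 kN·m/kg
  low-carbon steel: M = 41.7 kN·m/kg
The maximum is for CFRP laminate.

CFRP laminate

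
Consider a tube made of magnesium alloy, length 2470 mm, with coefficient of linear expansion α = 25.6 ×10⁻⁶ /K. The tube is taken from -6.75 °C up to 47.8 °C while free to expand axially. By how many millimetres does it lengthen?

3.45 mm

ΔT = 47.8 − (-6.75) = 54.55 K.
ΔL = α·L₀·ΔT = 25.6×10⁻⁶ × 2470 mm × 54.55 K = 3.45 mm.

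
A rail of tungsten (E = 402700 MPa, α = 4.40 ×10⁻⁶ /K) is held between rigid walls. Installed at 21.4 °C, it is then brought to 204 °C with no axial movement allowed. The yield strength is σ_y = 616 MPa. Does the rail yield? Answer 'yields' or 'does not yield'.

E = 402700 MPa = 402.7 GPa.
ΔT = 182.6 K. Constrained thermal stress σ = E·α·ΔT = 402.7×10³ MPa × 4.40×10⁻⁶ × 182.6 = 324 MPa (compressive).
Compare to σ_y = 616 MPa: σ < σ_y, so it does not yield.

does not yield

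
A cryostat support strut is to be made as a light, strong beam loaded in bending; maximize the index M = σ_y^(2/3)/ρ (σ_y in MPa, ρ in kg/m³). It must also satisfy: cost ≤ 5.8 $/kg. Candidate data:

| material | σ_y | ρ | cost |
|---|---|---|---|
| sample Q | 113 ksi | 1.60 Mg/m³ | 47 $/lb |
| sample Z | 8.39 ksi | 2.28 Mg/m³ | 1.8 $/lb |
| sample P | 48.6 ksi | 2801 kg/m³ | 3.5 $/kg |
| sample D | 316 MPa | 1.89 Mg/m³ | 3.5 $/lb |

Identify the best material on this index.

sample P

Screen on constraints: cost ≤ 5.8 $/kg. Survivors: sample Z, sample P.
After converting to SI:
  sample Z: σ_y = 57.85 MPa, ρ = 2280 kg/m³
  sample P: σ_y = 335.1 MPa, ρ = 2801 kg/m³
  sample P: M = 17.2×10⁻³
  sample Z: M = 6.56×10⁻³
Sample P has the largest M.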